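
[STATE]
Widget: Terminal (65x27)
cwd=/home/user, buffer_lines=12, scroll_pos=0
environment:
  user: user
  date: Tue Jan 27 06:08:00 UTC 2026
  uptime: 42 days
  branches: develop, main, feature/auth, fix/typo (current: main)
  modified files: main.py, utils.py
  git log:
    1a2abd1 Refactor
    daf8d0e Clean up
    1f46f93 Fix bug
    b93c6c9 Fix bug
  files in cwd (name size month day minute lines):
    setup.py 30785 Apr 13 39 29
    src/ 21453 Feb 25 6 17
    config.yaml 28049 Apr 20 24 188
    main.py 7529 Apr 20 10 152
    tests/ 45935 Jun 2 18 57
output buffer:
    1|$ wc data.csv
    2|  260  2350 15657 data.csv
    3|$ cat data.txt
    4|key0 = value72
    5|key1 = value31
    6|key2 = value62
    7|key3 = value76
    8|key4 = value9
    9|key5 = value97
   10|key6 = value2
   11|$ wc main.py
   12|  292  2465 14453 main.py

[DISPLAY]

$ wc data.csv                                                    
  260  2350 15657 data.csv                                       
$ cat data.txt                                                   
key0 = value72                                                   
key1 = value31                                                   
key2 = value62                                                   
key3 = value76                                                   
key4 = value9                                                    
key5 = value97                                                   
key6 = value2                                                    
$ wc main.py                                                     
  292  2465 14453 main.py                                        
$ █                                                              
                                                                 
                                                                 
                                                                 
                                                                 
                                                                 
                                                                 
                                                                 
                                                                 
                                                                 
                                                                 
                                                                 
                                                                 
                                                                 
                                                                 


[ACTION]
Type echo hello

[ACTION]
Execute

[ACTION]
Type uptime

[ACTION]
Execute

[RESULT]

$ wc data.csv                                                    
  260  2350 15657 data.csv                                       
$ cat data.txt                                                   
key0 = value72                                                   
key1 = value31                                                   
key2 = value62                                                   
key3 = value76                                                   
key4 = value9                                                    
key5 = value97                                                   
key6 = value2                                                    
$ wc main.py                                                     
  292  2465 14453 main.py                                        
$ echo hello                                                     
hello                                                            
$ uptime                                                         
 10:00  up 42 days                                               
$ █                                                              
                                                                 
                                                                 
                                                                 
                                                                 
                                                                 
                                                                 
                                                                 
                                                                 
                                                                 
                                                                 


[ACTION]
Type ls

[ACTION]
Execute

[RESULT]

$ wc data.csv                                                    
  260  2350 15657 data.csv                                       
$ cat data.txt                                                   
key0 = value72                                                   
key1 = value31                                                   
key2 = value62                                                   
key3 = value76                                                   
key4 = value9                                                    
key5 = value97                                                   
key6 = value2                                                    
$ wc main.py                                                     
  292  2465 14453 main.py                                        
$ echo hello                                                     
hello                                                            
$ uptime                                                         
 10:00  up 42 days                                               
$ ls                                                             
setup.py  src/  config.yaml  main.py  tests/                     
$ █                                                              
                                                                 
                                                                 
                                                                 
                                                                 
                                                                 
                                                                 
                                                                 
                                                                 


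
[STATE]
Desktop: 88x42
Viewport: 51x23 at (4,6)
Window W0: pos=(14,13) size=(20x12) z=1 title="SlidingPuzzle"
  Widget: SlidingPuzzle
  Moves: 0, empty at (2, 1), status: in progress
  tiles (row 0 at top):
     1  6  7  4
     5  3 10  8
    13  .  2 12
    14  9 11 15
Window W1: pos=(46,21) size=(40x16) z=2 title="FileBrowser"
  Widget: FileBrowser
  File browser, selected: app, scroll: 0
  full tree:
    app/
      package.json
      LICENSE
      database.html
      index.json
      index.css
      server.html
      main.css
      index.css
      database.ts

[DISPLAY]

                                                   
                                                   
                                                   
                                                   
                                                   
                                                   
                                                   
          ┏━━━━━━━━━━━━━━━━━━┓                     
          ┃ SlidingPuzzle    ┃                     
          ┠──────────────────┨                     
          ┃┌────┬────┬────┬──┃                     
          ┃│  1 │  6 │  7 │  ┃                     
          ┃├────┼────┼────┼──┃                     
          ┃│  5 │  3 │ 10 │  ┃                     
          ┃├────┼────┼────┼──┃                     
          ┃│ 13 │    │  2 │ 1┃            ┏━━━━━━━━
          ┃├────┼────┼────┼──┃            ┃ FileBro
          ┃│ 14 │  9 │ 11 │ 1┃            ┠────────
          ┗━━━━━━━━━━━━━━━━━━┛            ┃> [-] ap
                                          ┃    pack
                                          ┃    LICE
                                          ┃    data
                                          ┃    inde


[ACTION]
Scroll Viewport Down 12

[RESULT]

          ┃├────┼────┼────┼──┃                     
          ┃│  5 │  3 │ 10 │  ┃                     
          ┃├────┼────┼────┼──┃                     
          ┃│ 13 │    │  2 │ 1┃            ┏━━━━━━━━
          ┃├────┼────┼────┼──┃            ┃ FileBro
          ┃│ 14 │  9 │ 11 │ 1┃            ┠────────
          ┗━━━━━━━━━━━━━━━━━━┛            ┃> [-] ap
                                          ┃    pack
                                          ┃    LICE
                                          ┃    data
                                          ┃    inde
                                          ┃    inde
                                          ┃    serv
                                          ┃    main
                                          ┃    inde
                                          ┃    data
                                          ┃        
                                          ┃        
                                          ┗━━━━━━━━
                                                   
                                                   
                                                   
                                                   


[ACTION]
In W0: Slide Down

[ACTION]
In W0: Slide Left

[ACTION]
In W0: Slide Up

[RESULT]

          ┃├────┼────┼────┼──┃                     
          ┃│  5 │ 10 │  2 │  ┃                     
          ┃├────┼────┼────┼──┃                     
          ┃│ 13 │  3 │    │ 1┃            ┏━━━━━━━━
          ┃├────┼────┼────┼──┃            ┃ FileBro
          ┃│ 14 │  9 │ 11 │ 1┃            ┠────────
          ┗━━━━━━━━━━━━━━━━━━┛            ┃> [-] ap
                                          ┃    pack
                                          ┃    LICE
                                          ┃    data
                                          ┃    inde
                                          ┃    inde
                                          ┃    serv
                                          ┃    main
                                          ┃    inde
                                          ┃    data
                                          ┃        
                                          ┃        
                                          ┗━━━━━━━━
                                                   
                                                   
                                                   
                                                   


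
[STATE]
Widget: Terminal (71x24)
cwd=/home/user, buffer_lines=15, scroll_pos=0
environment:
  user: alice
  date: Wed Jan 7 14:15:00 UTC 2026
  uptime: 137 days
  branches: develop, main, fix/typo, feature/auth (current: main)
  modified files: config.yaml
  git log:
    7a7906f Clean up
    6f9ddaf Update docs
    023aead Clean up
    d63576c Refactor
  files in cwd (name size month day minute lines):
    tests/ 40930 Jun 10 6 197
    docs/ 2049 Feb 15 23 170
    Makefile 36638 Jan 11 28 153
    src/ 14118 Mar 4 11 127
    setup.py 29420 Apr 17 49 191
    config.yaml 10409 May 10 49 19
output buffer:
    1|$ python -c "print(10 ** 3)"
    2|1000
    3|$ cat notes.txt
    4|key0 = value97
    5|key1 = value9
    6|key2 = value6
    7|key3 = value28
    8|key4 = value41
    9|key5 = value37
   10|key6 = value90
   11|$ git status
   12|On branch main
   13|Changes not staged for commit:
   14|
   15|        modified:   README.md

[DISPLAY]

$ python -c "print(10 ** 3)"                                           
1000                                                                   
$ cat notes.txt                                                        
key0 = value97                                                         
key1 = value9                                                          
key2 = value6                                                          
key3 = value28                                                         
key4 = value41                                                         
key5 = value37                                                         
key6 = value90                                                         
$ git status                                                           
On branch main                                                         
Changes not staged for commit:                                         
                                                                       
        modified:   README.md                                          
$ █                                                                    
                                                                       
                                                                       
                                                                       
                                                                       
                                                                       
                                                                       
                                                                       
                                                                       


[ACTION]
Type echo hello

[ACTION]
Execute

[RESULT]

$ python -c "print(10 ** 3)"                                           
1000                                                                   
$ cat notes.txt                                                        
key0 = value97                                                         
key1 = value9                                                          
key2 = value6                                                          
key3 = value28                                                         
key4 = value41                                                         
key5 = value37                                                         
key6 = value90                                                         
$ git status                                                           
On branch main                                                         
Changes not staged for commit:                                         
                                                                       
        modified:   README.md                                          
$ echo hello                                                           
hello                                                                  
$ █                                                                    
                                                                       
                                                                       
                                                                       
                                                                       
                                                                       
                                                                       


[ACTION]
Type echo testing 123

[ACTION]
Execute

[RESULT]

$ python -c "print(10 ** 3)"                                           
1000                                                                   
$ cat notes.txt                                                        
key0 = value97                                                         
key1 = value9                                                          
key2 = value6                                                          
key3 = value28                                                         
key4 = value41                                                         
key5 = value37                                                         
key6 = value90                                                         
$ git status                                                           
On branch main                                                         
Changes not staged for commit:                                         
                                                                       
        modified:   README.md                                          
$ echo hello                                                           
hello                                                                  
$ echo testing 123                                                     
testing 123                                                            
$ █                                                                    
                                                                       
                                                                       
                                                                       
                                                                       


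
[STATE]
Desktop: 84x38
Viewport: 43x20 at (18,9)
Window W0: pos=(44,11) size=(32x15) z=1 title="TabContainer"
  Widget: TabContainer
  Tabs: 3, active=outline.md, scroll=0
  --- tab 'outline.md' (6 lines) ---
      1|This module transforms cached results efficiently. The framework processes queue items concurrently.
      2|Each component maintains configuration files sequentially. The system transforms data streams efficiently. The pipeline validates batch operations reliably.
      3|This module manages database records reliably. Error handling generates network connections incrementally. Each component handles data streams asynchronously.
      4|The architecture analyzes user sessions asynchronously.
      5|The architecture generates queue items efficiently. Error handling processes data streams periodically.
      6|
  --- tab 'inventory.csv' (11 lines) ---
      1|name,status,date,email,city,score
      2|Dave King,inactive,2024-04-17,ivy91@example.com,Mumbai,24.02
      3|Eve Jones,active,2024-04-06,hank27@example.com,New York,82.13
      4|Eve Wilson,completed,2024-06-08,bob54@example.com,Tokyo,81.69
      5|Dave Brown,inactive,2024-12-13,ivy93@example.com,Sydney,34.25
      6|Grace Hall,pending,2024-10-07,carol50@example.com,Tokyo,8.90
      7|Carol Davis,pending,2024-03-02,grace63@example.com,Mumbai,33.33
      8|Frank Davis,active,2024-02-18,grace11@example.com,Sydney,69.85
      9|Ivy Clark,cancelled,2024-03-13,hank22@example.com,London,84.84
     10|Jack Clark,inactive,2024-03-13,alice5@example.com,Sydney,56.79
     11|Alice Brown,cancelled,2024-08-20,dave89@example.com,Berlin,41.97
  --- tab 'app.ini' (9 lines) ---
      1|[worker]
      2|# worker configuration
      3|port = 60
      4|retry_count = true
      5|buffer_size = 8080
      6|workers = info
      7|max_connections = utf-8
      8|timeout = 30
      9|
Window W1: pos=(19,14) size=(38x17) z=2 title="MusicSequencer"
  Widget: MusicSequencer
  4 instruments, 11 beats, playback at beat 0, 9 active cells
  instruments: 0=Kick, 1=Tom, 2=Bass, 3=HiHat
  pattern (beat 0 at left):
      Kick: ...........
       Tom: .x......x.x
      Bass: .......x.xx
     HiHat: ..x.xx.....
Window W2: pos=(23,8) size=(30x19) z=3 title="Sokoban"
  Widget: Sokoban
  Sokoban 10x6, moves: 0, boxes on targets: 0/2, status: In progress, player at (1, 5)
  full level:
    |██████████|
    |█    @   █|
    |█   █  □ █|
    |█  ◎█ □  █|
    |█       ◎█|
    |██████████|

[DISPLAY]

     ┃ Sokoban                    ┃        
     ┠────────────────────────────┨        
     ┃██████████                  ┃━━━━━━━━
     ┃█    @   █                  ┃ainer   
     ┃█   █  □ █                  ┃────────
 ┏━━━┃█  ◎█ □  █                  ┃━━━┓│ in
 ┃ Mu┃█       ◎█                  ┃   ┃────
 ┠───┃██████████                  ┃───┨tran
 ┃   ┃Moves: 0  0/2               ┃   ┃nt m
 ┃  K┃                            ┃   ┃mana
 ┃   ┃                            ┃   ┃ture
 ┃  B┃                            ┃   ┃ture
 ┃ Hi┃                            ┃   ┃    
 ┃   ┃                            ┃   ┃    
 ┃   ┃                            ┃   ┃    
 ┃   ┃                            ┃   ┃    
 ┃   ┃                            ┃   ┃━━━━
 ┃   ┗━━━━━━━━━━━━━━━━━━━━━━━━━━━━┛   ┃    
 ┃                                    ┃    
 ┃                                    ┃    


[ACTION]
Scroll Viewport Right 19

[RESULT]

               ┃                           
───────────────┨                           
               ┃━━━━━━━━━━━━━━━━━━━━━━┓    
               ┃ainer                 ┃    
               ┃──────────────────────┨    
               ┃━━━┓│ inventory.csv │ ┃    
               ┃   ┃──────────────────┃    
               ┃───┨transforms cached ┃    
               ┃   ┃nt maintains confi┃    
               ┃   ┃manages database r┃    
               ┃   ┃ture analyzes user┃    
               ┃   ┃ture generates que┃    
               ┃   ┃                  ┃    
               ┃   ┃                  ┃    
               ┃   ┃                  ┃    
               ┃   ┃                  ┃    
               ┃   ┃━━━━━━━━━━━━━━━━━━┛    
━━━━━━━━━━━━━━━┛   ┃                       
                   ┃                       
                   ┃                       


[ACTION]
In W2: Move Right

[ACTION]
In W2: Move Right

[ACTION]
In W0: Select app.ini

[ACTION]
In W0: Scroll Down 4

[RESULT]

               ┃                           
───────────────┨                           
               ┃━━━━━━━━━━━━━━━━━━━━━━┓    
               ┃ainer                 ┃    
               ┃──────────────────────┨    
               ┃━━━┓│ inventory.csv │[┃    
               ┃   ┃──────────────────┃    
               ┃───┨= 8080            ┃    
               ┃   ┃fo                ┃    
               ┃   ┃ons = utf-8       ┃    
               ┃   ┃                  ┃    
               ┃   ┃                  ┃    
               ┃   ┃                  ┃    
               ┃   ┃                  ┃    
               ┃   ┃                  ┃    
               ┃   ┃                  ┃    
               ┃   ┃━━━━━━━━━━━━━━━━━━┛    
━━━━━━━━━━━━━━━┛   ┃                       
                   ┃                       
                   ┃                       


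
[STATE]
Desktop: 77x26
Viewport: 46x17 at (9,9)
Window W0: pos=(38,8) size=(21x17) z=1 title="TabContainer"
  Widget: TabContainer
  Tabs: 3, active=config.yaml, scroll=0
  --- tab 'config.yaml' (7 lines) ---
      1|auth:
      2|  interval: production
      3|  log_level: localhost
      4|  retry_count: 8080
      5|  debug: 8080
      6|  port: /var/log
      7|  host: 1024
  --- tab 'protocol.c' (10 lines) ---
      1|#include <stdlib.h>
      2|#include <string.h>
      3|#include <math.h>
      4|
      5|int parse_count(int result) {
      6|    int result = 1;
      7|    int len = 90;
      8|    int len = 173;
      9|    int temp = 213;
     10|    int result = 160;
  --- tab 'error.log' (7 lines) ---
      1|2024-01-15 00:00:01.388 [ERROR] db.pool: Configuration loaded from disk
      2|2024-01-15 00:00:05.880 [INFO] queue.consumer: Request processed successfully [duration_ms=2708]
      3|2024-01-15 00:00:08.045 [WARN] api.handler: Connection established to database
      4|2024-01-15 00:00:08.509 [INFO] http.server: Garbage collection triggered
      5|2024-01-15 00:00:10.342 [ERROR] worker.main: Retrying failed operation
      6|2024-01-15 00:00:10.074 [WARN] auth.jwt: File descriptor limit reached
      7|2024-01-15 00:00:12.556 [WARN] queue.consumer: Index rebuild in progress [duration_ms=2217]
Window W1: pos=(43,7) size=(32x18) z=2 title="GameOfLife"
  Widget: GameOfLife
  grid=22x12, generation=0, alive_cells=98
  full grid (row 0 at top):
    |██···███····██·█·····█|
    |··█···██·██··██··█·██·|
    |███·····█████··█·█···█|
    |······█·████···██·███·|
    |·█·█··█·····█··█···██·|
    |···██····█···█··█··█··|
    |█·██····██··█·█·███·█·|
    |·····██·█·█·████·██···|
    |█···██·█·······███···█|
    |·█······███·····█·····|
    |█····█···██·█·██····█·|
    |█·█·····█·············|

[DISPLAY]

                             ┃ Tab┠───────────
                             ┠────┃Gen: 0     
                             ┃[con┃██···███···
                             ┃────┃··█···██·██
                             ┃auth┃███·····███
                             ┃  in┃······█·███
                             ┃  lo┃·█·█··█····
                             ┃  re┃···██····█·
                             ┃  de┃█·██····██·
                             ┃  po┃·····██·█·█
                             ┃  ho┃█···██·█···
                             ┃    ┃·█······███
                             ┃    ┃█····█···██
                             ┃    ┃█·█·····█··
                             ┃    ┃           
                             ┗━━━━┗━━━━━━━━━━━
                                              


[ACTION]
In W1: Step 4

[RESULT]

                             ┃ Tab┠───────────
                             ┠────┃Gen: 4     
                             ┃[con┃···········
                             ┃────┃·█···███···
                             ┃auth┃·█·█·█·█···
                             ┃  in┃····█·███··
                             ┃  lo┃███··█·█··█
                             ┃  re┃██·████····
                             ┃  de┃██··██·····
                             ┃  po┃···█·······
                             ┃  ho┃··█···███··
                             ┃    ┃████···█···
                             ┃    ┃·······█···
                             ┃    ┃···········
                             ┃    ┃           
                             ┗━━━━┗━━━━━━━━━━━
                                              


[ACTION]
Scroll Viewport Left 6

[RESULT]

                                   ┃ Tab┠─────
                                   ┠────┃Gen: 
                                   ┃[con┃·····
                                   ┃────┃·█···
                                   ┃auth┃·█·█·
                                   ┃  in┃····█
                                   ┃  lo┃███··
                                   ┃  re┃██·██
                                   ┃  de┃██··█
                                   ┃  po┃···█·
                                   ┃  ho┃··█··
                                   ┃    ┃████·
                                   ┃    ┃·····
                                   ┃    ┃·····
                                   ┃    ┃     
                                   ┗━━━━┗━━━━━
                                              


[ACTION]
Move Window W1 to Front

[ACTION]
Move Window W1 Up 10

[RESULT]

                                   ┃ Tab┃██·██
                                   ┠────┃██··█
                                   ┃[con┃···█·
                                   ┃────┃··█··
                                   ┃auth┃████·
                                   ┃  in┃·····
                                   ┃  lo┃·····
                                   ┃  re┃     
                                   ┃  de┗━━━━━
                                   ┃  port: /v
                                   ┃  host: 10
                                   ┃          
                                   ┃          
                                   ┃          
                                   ┃          
                                   ┗━━━━━━━━━━
                                              


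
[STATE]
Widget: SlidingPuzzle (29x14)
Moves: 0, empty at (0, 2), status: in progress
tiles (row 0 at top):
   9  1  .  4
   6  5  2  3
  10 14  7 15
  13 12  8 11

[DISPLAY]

┌────┬────┬────┬────┐        
│  9 │  1 │    │  4 │        
├────┼────┼────┼────┤        
│  6 │  5 │  2 │  3 │        
├────┼────┼────┼────┤        
│ 10 │ 14 │  7 │ 15 │        
├────┼────┼────┼────┤        
│ 13 │ 12 │  8 │ 11 │        
└────┴────┴────┴────┘        
Moves: 0                     
                             
                             
                             
                             


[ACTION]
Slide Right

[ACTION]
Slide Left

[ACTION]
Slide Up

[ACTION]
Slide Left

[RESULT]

┌────┬────┬────┬────┐        
│  9 │  1 │  2 │  4 │        
├────┼────┼────┼────┤        
│  6 │  5 │  3 │    │        
├────┼────┼────┼────┤        
│ 10 │ 14 │  7 │ 15 │        
├────┼────┼────┼────┤        
│ 13 │ 12 │  8 │ 11 │        
└────┴────┴────┴────┘        
Moves: 4                     
                             
                             
                             
                             


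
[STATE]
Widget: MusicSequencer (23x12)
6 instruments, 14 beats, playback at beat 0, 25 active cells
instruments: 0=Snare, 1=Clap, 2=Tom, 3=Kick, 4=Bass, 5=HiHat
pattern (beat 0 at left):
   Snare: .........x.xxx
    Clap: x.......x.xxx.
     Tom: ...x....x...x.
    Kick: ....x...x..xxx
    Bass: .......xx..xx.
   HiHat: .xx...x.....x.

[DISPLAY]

      ▼1234567890123   
 Snare·········█·███   
  Clap█·······█·███·   
   Tom···█····█···█·   
  Kick····█···█··███   
  Bass·······██··██·   
 HiHat·██···█·····█·   
                       
                       
                       
                       
                       


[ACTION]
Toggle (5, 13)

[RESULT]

      ▼1234567890123   
 Snare·········█·███   
  Clap█·······█·███·   
   Tom···█····█···█·   
  Kick····█···█··███   
  Bass·······██··██·   
 HiHat·██···█·····██   
                       
                       
                       
                       
                       


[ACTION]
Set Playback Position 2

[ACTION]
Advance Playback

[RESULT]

      012▼4567890123   
 Snare·········█·███   
  Clap█·······█·███·   
   Tom···█····█···█·   
  Kick····█···█··███   
  Bass·······██··██·   
 HiHat·██···█·····██   
                       
                       
                       
                       
                       


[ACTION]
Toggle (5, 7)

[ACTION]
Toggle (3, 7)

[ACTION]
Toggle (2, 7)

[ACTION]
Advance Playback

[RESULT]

      0123▼567890123   
 Snare·········█·███   
  Clap█·······█·███·   
   Tom···█···██···█·   
  Kick····█··██··███   
  Bass·······██··██·   
 HiHat·██···██····██   
                       
                       
                       
                       
                       


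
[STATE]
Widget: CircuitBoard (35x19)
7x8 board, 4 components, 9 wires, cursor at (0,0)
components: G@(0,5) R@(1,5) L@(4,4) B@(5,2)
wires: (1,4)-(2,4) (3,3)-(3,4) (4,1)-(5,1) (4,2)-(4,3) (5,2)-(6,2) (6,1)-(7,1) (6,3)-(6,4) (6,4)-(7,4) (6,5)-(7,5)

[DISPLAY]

   0 1 2 3 4 5 6                   
0  [.]                  G          
                                   
1                   ·   R          
                    │              
2                   ·              
                                   
3               · ─ ·              
                                   
4       ·   · ─ ·   L              
        │                          
5       ·   B                      
            │                      
6       ·   ·   · ─ ·   ·          
        │           │   │          
7       ·           ·   ·          
Cursor: (0,0)                      
                                   
                                   


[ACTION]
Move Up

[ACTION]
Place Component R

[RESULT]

   0 1 2 3 4 5 6                   
0  [R]                  G          
                                   
1                   ·   R          
                    │              
2                   ·              
                                   
3               · ─ ·              
                                   
4       ·   · ─ ·   L              
        │                          
5       ·   B                      
            │                      
6       ·   ·   · ─ ·   ·          
        │           │   │          
7       ·           ·   ·          
Cursor: (0,0)                      
                                   
                                   


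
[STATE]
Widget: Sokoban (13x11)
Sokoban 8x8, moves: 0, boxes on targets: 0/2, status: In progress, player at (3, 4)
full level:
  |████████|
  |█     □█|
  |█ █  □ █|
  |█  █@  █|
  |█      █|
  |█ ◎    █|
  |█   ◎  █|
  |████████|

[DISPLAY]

████████     
█     □█     
█ █  □ █     
█  █@  █     
█      █     
█ ◎    █     
█   ◎  █     
████████     
Moves: 0  0/2
             
             


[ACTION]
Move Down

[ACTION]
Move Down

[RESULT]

████████     
█     □█     
█ █  □ █     
█  █   █     
█      █     
█ ◎ @  █     
█   ◎  █     
████████     
Moves: 2  0/2
             
             


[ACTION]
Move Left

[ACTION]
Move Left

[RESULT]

████████     
█     □█     
█ █  □ █     
█  █   █     
█      █     
█ +    █     
█   ◎  █     
████████     
Moves: 4  0/2
             
             


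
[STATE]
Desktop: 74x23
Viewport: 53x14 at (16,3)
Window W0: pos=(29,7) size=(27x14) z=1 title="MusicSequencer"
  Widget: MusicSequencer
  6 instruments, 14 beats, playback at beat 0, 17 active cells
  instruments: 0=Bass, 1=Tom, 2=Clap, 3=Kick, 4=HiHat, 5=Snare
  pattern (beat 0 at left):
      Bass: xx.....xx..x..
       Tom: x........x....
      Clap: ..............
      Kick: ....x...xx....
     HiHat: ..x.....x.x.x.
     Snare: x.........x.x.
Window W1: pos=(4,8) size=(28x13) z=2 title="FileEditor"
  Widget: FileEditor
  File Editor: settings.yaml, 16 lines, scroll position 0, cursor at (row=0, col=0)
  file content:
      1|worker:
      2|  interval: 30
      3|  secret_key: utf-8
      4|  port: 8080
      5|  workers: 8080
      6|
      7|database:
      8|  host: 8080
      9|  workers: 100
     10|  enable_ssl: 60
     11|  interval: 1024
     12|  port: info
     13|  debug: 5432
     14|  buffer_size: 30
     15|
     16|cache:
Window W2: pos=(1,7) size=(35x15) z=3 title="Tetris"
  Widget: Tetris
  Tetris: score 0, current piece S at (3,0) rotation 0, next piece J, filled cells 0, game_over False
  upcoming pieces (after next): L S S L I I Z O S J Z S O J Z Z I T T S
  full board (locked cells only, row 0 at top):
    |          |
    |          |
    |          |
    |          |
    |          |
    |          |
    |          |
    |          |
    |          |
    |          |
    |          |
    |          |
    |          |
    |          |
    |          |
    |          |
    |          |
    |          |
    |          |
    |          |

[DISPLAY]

                                                     
                                                     
                                                     
                                                     
━━━━━━━━━━━━━━━━━━━┓━━━━━━━━━━━━━━━━━━━┓             
                   ┃Sequencer          ┃             
───────────────────┨───────────────────┨             
t:                 ┃▼1234567890123     ┃             
                   ┃██·····██··█··     ┃             
                   ┃█········█····     ┃             
                   ┃··············     ┃             
                   ┃····█···██····     ┃             
                   ┃··█·····█·█·█·     ┃             
re:                ┃█·········█·█·     ┃             


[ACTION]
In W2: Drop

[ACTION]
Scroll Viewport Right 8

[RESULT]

                                                     
                                                     
                                                     
                                                     
━━━━━━━━━━━━━━┓━━━━━━━━━━━━━━━━━━━┓                  
              ┃Sequencer          ┃                  
──────────────┨───────────────────┨                  
              ┃▼1234567890123     ┃                  
              ┃██·····██··█··     ┃                  
              ┃█········█····     ┃                  
              ┃··············     ┃                  
              ┃····█···██····     ┃                  
              ┃··█·····█·█·█·     ┃                  
              ┃█·········█·█·     ┃                  


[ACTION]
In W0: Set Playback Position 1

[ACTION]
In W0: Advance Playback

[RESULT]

                                                     
                                                     
                                                     
                                                     
━━━━━━━━━━━━━━┓━━━━━━━━━━━━━━━━━━━┓                  
              ┃Sequencer          ┃                  
──────────────┨───────────────────┨                  
              ┃01▼34567890123     ┃                  
              ┃██·····██··█··     ┃                  
              ┃█········█····     ┃                  
              ┃··············     ┃                  
              ┃····█···██····     ┃                  
              ┃··█·····█·█·█·     ┃                  
              ┃█·········█·█·     ┃                  
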